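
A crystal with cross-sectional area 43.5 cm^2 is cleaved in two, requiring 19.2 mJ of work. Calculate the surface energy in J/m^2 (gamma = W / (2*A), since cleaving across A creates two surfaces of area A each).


Convert: A = 43.5 cm^2 = 0.00435 m^2, W = 19.2 mJ = 0.0192 J
Cleaving exposes two faces of area A, so total new surface = 2*A and gamma = W / (2*A)
gamma = 0.0192 / (2 * 0.00435)
gamma = 2.207 J/m^2

2.207


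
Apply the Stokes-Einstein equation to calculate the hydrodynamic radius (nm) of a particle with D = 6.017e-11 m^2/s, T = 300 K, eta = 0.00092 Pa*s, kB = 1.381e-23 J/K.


Stokes-Einstein: R = kB*T / (6*pi*eta*D)
R = 1.381e-23 * 300 / (6 * pi * 0.00092 * 6.017e-11)
R = 3.97051e-09 m = 3.97 nm

3.97


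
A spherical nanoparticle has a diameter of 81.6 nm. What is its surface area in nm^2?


Radius r = 81.6/2 = 40.8 nm
Surface area SA = 4 * pi * r^2
SA = 4 * pi * (40.8)^2
SA = 20918.48 nm^2

20918.48


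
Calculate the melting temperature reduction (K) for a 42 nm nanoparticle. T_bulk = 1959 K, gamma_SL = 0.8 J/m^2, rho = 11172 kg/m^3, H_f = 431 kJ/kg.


Radius R = 42/2 = 21 nm = 2.1e-08 m
Convert H_f = 431 kJ/kg = 431000 J/kg
dT = 2 * gamma_SL * T_bulk / (rho * H_f * R)
dT = 2 * 0.8 * 1959 / (11172 * 431000 * 2.1e-08)
dT = 31.0 K

31.0


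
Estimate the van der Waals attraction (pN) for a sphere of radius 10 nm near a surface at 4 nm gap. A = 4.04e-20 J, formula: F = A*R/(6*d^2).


Convert to SI: R = 10 nm = 1e-08 m, d = 4 nm = 4e-09 m
F = A * R / (6 * d^2)
F = 4.04e-20 * 1e-08 / (6 * (4e-09)^2)
F = 4.20833e-12 N = 4.208 pN

4.208


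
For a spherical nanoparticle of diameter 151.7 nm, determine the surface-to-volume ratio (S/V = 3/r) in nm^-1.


Radius r = 151.7/2 = 75.85 nm
S/V = 3 / r = 3 / 75.85
S/V = 0.0396 nm^-1

0.0396


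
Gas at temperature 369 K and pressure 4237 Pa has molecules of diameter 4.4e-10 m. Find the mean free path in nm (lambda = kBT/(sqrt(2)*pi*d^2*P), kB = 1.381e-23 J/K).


Mean free path: lambda = kB*T / (sqrt(2) * pi * d^2 * P)
lambda = 1.381e-23 * 369 / (sqrt(2) * pi * (4.4e-10)^2 * 4237)
lambda = 1.39827e-06 m
lambda = 1398.27 nm

1398.27


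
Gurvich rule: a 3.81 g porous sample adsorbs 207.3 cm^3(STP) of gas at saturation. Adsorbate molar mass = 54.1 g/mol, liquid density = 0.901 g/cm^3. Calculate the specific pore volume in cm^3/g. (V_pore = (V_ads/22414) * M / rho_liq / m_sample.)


Moles adsorbed n = V_ads / 22414 = 207.3 / 22414 = 9.248684e-03 mol
Liquid volume V_liq = n * M / rho_liq = 9.248684e-03 * 54.1 / 0.901 = 0.55533 cm^3
Specific pore volume V_pore = V_liq / m_sample = 0.55533 / 3.81
V_pore = 0.1458 cm^3/g

0.1458


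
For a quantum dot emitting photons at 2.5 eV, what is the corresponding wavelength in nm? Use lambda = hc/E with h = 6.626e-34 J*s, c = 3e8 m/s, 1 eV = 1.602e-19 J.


Convert energy: E = 2.5 eV = 2.5 * 1.602e-19 = 4.005e-19 J
lambda = h*c / E = 6.626e-34 * 3e8 / 4.005e-19
lambda = 4.9633e-07 m = 496.3 nm

496.3


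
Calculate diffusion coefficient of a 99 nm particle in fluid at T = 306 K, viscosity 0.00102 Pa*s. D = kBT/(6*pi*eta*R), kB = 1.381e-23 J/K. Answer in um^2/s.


Radius R = 99/2 = 49.5 nm = 4.95e-08 m
D = kB*T / (6*pi*eta*R)
D = 1.381e-23 * 306 / (6 * pi * 0.00102 * 4.95e-08)
D = 4.44026e-12 m^2/s = 4.44 um^2/s

4.44


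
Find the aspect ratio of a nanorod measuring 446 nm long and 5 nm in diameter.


Aspect ratio AR = length / diameter
AR = 446 / 5
AR = 89.2

89.2


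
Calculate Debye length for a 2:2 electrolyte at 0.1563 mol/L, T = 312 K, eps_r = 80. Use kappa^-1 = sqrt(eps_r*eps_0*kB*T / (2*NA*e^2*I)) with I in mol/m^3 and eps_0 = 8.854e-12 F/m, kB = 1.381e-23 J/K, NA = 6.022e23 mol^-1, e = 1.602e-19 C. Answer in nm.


Ionic strength I = 0.1563 * 2^2 * 1000 = 625.2 mol/m^3
kappa^-1 = sqrt(80 * 8.854e-12 * 1.381e-23 * 312 / (2 * 6.022e23 * (1.602e-19)^2 * 625.2))
kappa^-1 = 0.397 nm

0.397


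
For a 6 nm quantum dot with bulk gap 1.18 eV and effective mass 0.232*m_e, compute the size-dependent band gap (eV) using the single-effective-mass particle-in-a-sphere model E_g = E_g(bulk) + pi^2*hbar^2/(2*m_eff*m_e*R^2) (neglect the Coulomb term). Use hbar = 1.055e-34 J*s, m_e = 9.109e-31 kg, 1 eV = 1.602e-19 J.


Radius R = 6/2 nm = 3e-09 m
Confinement energy dE = pi^2 * hbar^2 / (2 * m_eff * m_e * R^2)
dE = pi^2 * (1.055e-34)^2 / (2 * 0.232 * 9.109e-31 * (3e-09)^2) J, divided by 1.602e-19 J/eV
dE = 0.1803 eV
Total band gap = E_g(bulk) + dE = 1.18 + 0.1803 = 1.3603 eV

1.3603


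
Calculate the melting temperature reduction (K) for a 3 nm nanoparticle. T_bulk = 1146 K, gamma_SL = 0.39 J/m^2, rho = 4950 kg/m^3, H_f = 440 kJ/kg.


Radius R = 3/2 = 1.5 nm = 1.5e-09 m
Convert H_f = 440 kJ/kg = 440000 J/kg
dT = 2 * gamma_SL * T_bulk / (rho * H_f * R)
dT = 2 * 0.39 * 1146 / (4950 * 440000 * 1.5e-09)
dT = 273.6 K

273.6


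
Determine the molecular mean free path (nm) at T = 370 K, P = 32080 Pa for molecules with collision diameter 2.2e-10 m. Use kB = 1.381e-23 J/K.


Mean free path: lambda = kB*T / (sqrt(2) * pi * d^2 * P)
lambda = 1.381e-23 * 370 / (sqrt(2) * pi * (2.2e-10)^2 * 32080)
lambda = 7.40714e-07 m
lambda = 740.71 nm

740.71


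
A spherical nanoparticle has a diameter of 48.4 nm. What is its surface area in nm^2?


Radius r = 48.4/2 = 24.2 nm
Surface area SA = 4 * pi * r^2
SA = 4 * pi * (24.2)^2
SA = 7359.37 nm^2

7359.37


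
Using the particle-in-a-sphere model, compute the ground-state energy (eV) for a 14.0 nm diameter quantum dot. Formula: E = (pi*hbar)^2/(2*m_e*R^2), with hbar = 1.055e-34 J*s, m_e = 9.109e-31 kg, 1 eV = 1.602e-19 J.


Radius R = 14.0/2 = 7 nm = 7e-09 m
E = (pi * 1.055e-34)^2 / (2 * 9.109e-31 * (7e-09)^2)
E(J) = 1.23057e-21
E = E(J) / 1.602e-19 = 0.0077 eV

0.0077


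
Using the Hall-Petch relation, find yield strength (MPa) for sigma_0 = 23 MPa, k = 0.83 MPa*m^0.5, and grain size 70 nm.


d = 70 nm = 7e-08 m
sqrt(d) = 0.0002645751
Hall-Petch contribution = k / sqrt(d) = 0.83 / 0.0002645751 = 3137.1 MPa
sigma = sigma_0 + k/sqrt(d) = 23 + 3137.1 = 3160.1 MPa

3160.1


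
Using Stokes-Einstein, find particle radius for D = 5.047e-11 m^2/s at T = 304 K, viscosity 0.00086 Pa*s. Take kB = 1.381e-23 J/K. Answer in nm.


Stokes-Einstein: R = kB*T / (6*pi*eta*D)
R = 1.381e-23 * 304 / (6 * pi * 0.00086 * 5.047e-11)
R = 5.13138e-09 m = 5.13 nm

5.13


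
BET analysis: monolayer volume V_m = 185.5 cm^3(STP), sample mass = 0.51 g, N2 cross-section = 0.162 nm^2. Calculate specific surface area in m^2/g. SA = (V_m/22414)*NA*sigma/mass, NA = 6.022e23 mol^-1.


Number of moles in monolayer = V_m / 22414 = 185.5 / 22414 = 0.00827608
Number of molecules = moles * NA = 0.00827608 * 6.022e23
SA = molecules * sigma / mass
SA = (185.5 / 22414) * 6.022e23 * 0.162e-18 / 0.51
SA = 1583.1 m^2/g

1583.1


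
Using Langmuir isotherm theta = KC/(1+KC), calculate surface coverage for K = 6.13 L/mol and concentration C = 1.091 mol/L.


Langmuir isotherm: theta = K*C / (1 + K*C)
K*C = 6.13 * 1.091 = 6.68783
theta = 6.68783 / (1 + 6.68783) = 6.68783 / 7.68783
theta = 0.8699

0.8699


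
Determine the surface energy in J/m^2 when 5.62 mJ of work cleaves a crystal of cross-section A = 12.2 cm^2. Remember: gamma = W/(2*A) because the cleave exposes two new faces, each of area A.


Convert: A = 12.2 cm^2 = 0.00122 m^2, W = 5.62 mJ = 0.00562 J
Cleaving exposes two faces of area A, so total new surface = 2*A and gamma = W / (2*A)
gamma = 0.00562 / (2 * 0.00122)
gamma = 2.303 J/m^2

2.303


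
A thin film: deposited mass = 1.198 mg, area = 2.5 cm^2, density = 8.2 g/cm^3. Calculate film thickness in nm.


Convert: m = 1.198 mg = 1.1980e-06 kg, A = 2.5 cm^2 = 2.5000e-04 m^2, rho = 8.2 g/cm^3 = 8200 kg/m^3
t = m / (A * rho)
t = 1.1980e-06 / (2.5000e-04 * 8200)
t = 5.8439e-07 m = 584.4 nm

584.4


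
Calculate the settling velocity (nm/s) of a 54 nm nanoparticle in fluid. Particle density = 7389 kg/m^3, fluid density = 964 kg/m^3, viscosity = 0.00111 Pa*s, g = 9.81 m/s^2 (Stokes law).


Radius R = 54/2 nm = 2.7e-08 m
Density difference = 7389 - 964 = 6425 kg/m^3
v = 2 * R^2 * (rho_p - rho_f) * g / (9 * eta)
v = 2 * (2.7e-08)^2 * 6425 * 9.81 / (9 * 0.00111)
v = 9.19886e-09 m/s = 9.1989 nm/s

9.1989


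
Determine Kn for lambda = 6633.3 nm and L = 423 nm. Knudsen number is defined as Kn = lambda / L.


Knudsen number Kn = lambda / L
Kn = 6633.3 / 423
Kn = 15.6816

15.6816


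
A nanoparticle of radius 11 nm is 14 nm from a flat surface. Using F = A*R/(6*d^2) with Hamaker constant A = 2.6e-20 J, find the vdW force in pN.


Convert to SI: R = 11 nm = 1.1e-08 m, d = 14 nm = 1.4e-08 m
F = A * R / (6 * d^2)
F = 2.6e-20 * 1.1e-08 / (6 * (1.4e-08)^2)
F = 2.43197e-13 N = 0.243 pN

0.243


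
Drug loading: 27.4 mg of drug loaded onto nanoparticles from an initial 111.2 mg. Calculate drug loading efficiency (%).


Drug loading efficiency = (drug loaded / drug initial) * 100
DLE = 27.4 / 111.2 * 100
DLE = 0.2464 * 100
DLE = 24.64%

24.64


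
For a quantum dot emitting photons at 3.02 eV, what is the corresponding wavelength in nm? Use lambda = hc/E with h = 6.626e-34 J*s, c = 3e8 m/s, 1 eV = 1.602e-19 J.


Convert energy: E = 3.02 eV = 3.02 * 1.602e-19 = 4.83804e-19 J
lambda = h*c / E = 6.626e-34 * 3e8 / 4.83804e-19
lambda = 4.10869e-07 m = 410.9 nm

410.9


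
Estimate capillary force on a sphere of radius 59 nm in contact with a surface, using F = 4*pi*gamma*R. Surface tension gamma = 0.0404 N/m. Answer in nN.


Convert radius: R = 59 nm = 5.9e-08 m
F = 4 * pi * gamma * R
F = 4 * pi * 0.0404 * 5.9e-08
F = 2.99532e-08 N = 29.9532 nN

29.9532


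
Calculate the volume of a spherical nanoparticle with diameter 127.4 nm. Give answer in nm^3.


Radius r = 127.4/2 = 63.7 nm
Volume V = (4/3) * pi * r^3
V = (4/3) * pi * (63.7)^3
V = 1082696.93 nm^3

1082696.93


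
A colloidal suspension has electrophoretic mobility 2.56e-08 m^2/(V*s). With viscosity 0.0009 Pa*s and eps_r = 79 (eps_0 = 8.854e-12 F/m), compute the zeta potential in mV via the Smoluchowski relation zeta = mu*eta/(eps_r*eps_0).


Smoluchowski equation: zeta = mu * eta / (eps_r * eps_0)
zeta = 2.56e-08 * 0.0009 / (79 * 8.854e-12)
zeta = 0.032939 V = 32.94 mV

32.94


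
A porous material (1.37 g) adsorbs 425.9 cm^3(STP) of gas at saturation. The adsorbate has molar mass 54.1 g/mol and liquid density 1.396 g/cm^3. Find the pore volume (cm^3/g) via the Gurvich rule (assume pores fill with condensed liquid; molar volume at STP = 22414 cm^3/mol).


Moles adsorbed n = V_ads / 22414 = 425.9 / 22414 = 1.900152e-02 mol
Liquid volume V_liq = n * M / rho_liq = 1.900152e-02 * 54.1 / 1.396 = 0.73638 cm^3
Specific pore volume V_pore = V_liq / m_sample = 0.73638 / 1.37
V_pore = 0.5375 cm^3/g

0.5375


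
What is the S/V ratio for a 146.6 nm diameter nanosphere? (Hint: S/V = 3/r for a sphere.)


Radius r = 146.6/2 = 73.3 nm
S/V = 3 / r = 3 / 73.3
S/V = 0.0409 nm^-1

0.0409


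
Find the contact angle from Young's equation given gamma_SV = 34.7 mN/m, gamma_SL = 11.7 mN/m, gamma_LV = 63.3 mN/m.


cos(theta) = (gamma_SV - gamma_SL) / gamma_LV
cos(theta) = (34.7 - 11.7) / 63.3
cos(theta) = 0.363349
theta = arccos(0.363349) = 68.69 degrees

68.69


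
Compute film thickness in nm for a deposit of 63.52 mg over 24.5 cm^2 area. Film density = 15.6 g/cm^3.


Convert: m = 63.52 mg = 6.3520e-05 kg, A = 24.5 cm^2 = 2.4500e-03 m^2, rho = 15.6 g/cm^3 = 15600 kg/m^3
t = m / (A * rho)
t = 6.3520e-05 / (2.4500e-03 * 15600)
t = 1.6620e-06 m = 1662.0 nm

1662.0


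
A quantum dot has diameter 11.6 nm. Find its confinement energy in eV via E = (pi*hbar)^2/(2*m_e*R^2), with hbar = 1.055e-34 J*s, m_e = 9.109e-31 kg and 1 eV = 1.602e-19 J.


Radius R = 11.6/2 = 5.8 nm = 5.8e-09 m
E = (pi * 1.055e-34)^2 / (2 * 9.109e-31 * (5.8e-09)^2)
E(J) = 1.79245e-21
E = E(J) / 1.602e-19 = 0.0112 eV

0.0112


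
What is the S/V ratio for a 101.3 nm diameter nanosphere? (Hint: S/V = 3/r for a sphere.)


Radius r = 101.3/2 = 50.65 nm
S/V = 3 / r = 3 / 50.65
S/V = 0.0592 nm^-1

0.0592


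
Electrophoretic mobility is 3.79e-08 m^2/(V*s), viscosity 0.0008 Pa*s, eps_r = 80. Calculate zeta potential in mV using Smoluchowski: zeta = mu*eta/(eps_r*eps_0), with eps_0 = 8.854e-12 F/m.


Smoluchowski equation: zeta = mu * eta / (eps_r * eps_0)
zeta = 3.79e-08 * 0.0008 / (80 * 8.854e-12)
zeta = 0.042806 V = 42.81 mV

42.81


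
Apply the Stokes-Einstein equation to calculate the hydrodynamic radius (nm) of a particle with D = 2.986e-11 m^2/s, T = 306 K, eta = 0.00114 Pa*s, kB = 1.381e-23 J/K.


Stokes-Einstein: R = kB*T / (6*pi*eta*D)
R = 1.381e-23 * 306 / (6 * pi * 0.00114 * 2.986e-11)
R = 6.58596e-09 m = 6.59 nm

6.59


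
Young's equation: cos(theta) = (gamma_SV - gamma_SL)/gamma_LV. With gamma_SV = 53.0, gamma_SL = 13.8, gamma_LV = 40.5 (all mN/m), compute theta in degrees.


cos(theta) = (gamma_SV - gamma_SL) / gamma_LV
cos(theta) = (53.0 - 13.8) / 40.5
cos(theta) = 0.967901
theta = arccos(0.967901) = 14.56 degrees

14.56


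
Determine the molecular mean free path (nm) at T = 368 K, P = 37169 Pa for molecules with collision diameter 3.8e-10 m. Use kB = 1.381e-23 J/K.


Mean free path: lambda = kB*T / (sqrt(2) * pi * d^2 * P)
lambda = 1.381e-23 * 368 / (sqrt(2) * pi * (3.8e-10)^2 * 37169)
lambda = 2.13122e-07 m
lambda = 213.12 nm

213.12


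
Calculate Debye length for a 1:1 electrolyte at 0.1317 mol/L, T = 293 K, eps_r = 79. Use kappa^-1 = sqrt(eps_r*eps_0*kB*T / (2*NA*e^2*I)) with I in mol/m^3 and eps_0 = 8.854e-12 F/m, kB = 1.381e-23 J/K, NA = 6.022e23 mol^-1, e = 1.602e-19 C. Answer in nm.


Ionic strength I = 0.1317 * 1^2 * 1000 = 131.7 mol/m^3
kappa^-1 = sqrt(79 * 8.854e-12 * 1.381e-23 * 293 / (2 * 6.022e23 * (1.602e-19)^2 * 131.7))
kappa^-1 = 0.834 nm

0.834


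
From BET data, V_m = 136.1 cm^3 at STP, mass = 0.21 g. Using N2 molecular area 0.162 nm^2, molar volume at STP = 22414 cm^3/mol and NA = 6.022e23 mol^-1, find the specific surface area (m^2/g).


Number of moles in monolayer = V_m / 22414 = 136.1 / 22414 = 0.0060721
Number of molecules = moles * NA = 0.0060721 * 6.022e23
SA = molecules * sigma / mass
SA = (136.1 / 22414) * 6.022e23 * 0.162e-18 / 0.21
SA = 2820.8 m^2/g

2820.8


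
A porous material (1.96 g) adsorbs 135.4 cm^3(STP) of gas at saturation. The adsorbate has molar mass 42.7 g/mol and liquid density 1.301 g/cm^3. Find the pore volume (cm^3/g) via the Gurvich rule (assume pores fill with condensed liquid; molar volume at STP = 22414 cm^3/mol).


Moles adsorbed n = V_ads / 22414 = 135.4 / 22414 = 6.040867e-03 mol
Liquid volume V_liq = n * M / rho_liq = 6.040867e-03 * 42.7 / 1.301 = 0.19827 cm^3
Specific pore volume V_pore = V_liq / m_sample = 0.19827 / 1.96
V_pore = 0.1012 cm^3/g

0.1012


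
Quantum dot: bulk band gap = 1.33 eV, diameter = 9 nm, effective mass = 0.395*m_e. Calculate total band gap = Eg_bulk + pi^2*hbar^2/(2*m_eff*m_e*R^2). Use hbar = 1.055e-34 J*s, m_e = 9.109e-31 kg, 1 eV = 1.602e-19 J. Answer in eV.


Radius R = 9/2 nm = 4.5e-09 m
Confinement energy dE = pi^2 * hbar^2 / (2 * m_eff * m_e * R^2)
dE = pi^2 * (1.055e-34)^2 / (2 * 0.395 * 9.109e-31 * (4.5e-09)^2) J, divided by 1.602e-19 J/eV
dE = 0.0471 eV
Total band gap = E_g(bulk) + dE = 1.33 + 0.0471 = 1.3771 eV

1.3771


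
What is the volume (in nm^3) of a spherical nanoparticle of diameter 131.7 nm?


Radius r = 131.7/2 = 65.85 nm
Volume V = (4/3) * pi * r^3
V = (4/3) * pi * (65.85)^3
V = 1196068.21 nm^3

1196068.21


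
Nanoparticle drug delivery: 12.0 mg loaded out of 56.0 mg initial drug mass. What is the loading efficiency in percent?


Drug loading efficiency = (drug loaded / drug initial) * 100
DLE = 12.0 / 56.0 * 100
DLE = 0.2143 * 100
DLE = 21.43%

21.43


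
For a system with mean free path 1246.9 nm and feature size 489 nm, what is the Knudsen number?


Knudsen number Kn = lambda / L
Kn = 1246.9 / 489
Kn = 2.5499

2.5499


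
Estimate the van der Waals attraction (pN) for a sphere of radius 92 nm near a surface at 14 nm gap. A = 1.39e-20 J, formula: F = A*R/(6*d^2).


Convert to SI: R = 92 nm = 9.2e-08 m, d = 14 nm = 1.4e-08 m
F = A * R / (6 * d^2)
F = 1.39e-20 * 9.2e-08 / (6 * (1.4e-08)^2)
F = 1.08741e-12 N = 1.087 pN

1.087


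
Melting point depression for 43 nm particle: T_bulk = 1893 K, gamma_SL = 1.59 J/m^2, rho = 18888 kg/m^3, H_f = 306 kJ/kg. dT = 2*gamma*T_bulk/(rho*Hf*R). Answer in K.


Radius R = 43/2 = 21.5 nm = 2.15e-08 m
Convert H_f = 306 kJ/kg = 306000 J/kg
dT = 2 * gamma_SL * T_bulk / (rho * H_f * R)
dT = 2 * 1.59 * 1893 / (18888 * 306000 * 2.15e-08)
dT = 48.4 K

48.4


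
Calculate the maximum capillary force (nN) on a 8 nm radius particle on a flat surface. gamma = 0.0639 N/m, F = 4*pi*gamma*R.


Convert radius: R = 8 nm = 8e-09 m
F = 4 * pi * gamma * R
F = 4 * pi * 0.0639 * 8e-09
F = 6.42393e-09 N = 6.4239 nN

6.4239


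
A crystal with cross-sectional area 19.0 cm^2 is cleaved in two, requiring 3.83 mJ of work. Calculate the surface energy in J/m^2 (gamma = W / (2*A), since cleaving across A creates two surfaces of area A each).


Convert: A = 19.0 cm^2 = 0.0019 m^2, W = 3.83 mJ = 0.00383 J
Cleaving exposes two faces of area A, so total new surface = 2*A and gamma = W / (2*A)
gamma = 0.00383 / (2 * 0.0019)
gamma = 1.008 J/m^2

1.008


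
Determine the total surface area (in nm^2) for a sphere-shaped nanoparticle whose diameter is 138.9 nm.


Radius r = 138.9/2 = 69.45 nm
Surface area SA = 4 * pi * r^2
SA = 4 * pi * (69.45)^2
SA = 60611.41 nm^2

60611.41


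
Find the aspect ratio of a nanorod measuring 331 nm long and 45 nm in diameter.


Aspect ratio AR = length / diameter
AR = 331 / 45
AR = 7.36

7.36


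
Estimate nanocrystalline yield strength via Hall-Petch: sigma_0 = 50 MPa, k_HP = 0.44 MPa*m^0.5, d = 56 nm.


d = 56 nm = 5.6e-08 m
sqrt(d) = 0.0002366432
Hall-Petch contribution = k / sqrt(d) = 0.44 / 0.0002366432 = 1859.3 MPa
sigma = sigma_0 + k/sqrt(d) = 50 + 1859.3 = 1909.3 MPa

1909.3


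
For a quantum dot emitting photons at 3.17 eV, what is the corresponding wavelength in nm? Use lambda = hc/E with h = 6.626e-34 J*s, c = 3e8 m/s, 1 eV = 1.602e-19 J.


Convert energy: E = 3.17 eV = 3.17 * 1.602e-19 = 5.07834e-19 J
lambda = h*c / E = 6.626e-34 * 3e8 / 5.07834e-19
lambda = 3.91427e-07 m = 391.4 nm

391.4


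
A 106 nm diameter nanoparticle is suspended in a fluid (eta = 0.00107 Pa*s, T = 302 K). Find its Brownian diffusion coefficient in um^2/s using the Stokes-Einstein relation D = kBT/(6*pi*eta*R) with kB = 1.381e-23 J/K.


Radius R = 106/2 = 53 nm = 5.3e-08 m
D = kB*T / (6*pi*eta*R)
D = 1.381e-23 * 302 / (6 * pi * 0.00107 * 5.3e-08)
D = 3.90157e-12 m^2/s = 3.902 um^2/s

3.902


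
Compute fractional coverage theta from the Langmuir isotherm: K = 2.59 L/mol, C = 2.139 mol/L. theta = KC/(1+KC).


Langmuir isotherm: theta = K*C / (1 + K*C)
K*C = 2.59 * 2.139 = 5.54001
theta = 5.54001 / (1 + 5.54001) = 5.54001 / 6.54001
theta = 0.8471

0.8471


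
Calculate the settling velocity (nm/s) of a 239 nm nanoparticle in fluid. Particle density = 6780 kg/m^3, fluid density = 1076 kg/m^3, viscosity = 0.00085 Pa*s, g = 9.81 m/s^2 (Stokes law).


Radius R = 239/2 nm = 1.195e-07 m
Density difference = 6780 - 1076 = 5704 kg/m^3
v = 2 * R^2 * (rho_p - rho_f) * g / (9 * eta)
v = 2 * (1.195e-07)^2 * 5704 * 9.81 / (9 * 0.00085)
v = 2.08907e-07 m/s = 208.907 nm/s

208.907


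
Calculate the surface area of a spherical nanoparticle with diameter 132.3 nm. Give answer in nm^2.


Radius r = 132.3/2 = 66.15 nm
Surface area SA = 4 * pi * r^2
SA = 4 * pi * (66.15)^2
SA = 54988.21 nm^2

54988.21


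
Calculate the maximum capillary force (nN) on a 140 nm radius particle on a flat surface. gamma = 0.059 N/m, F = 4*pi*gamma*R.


Convert radius: R = 140 nm = 1.4e-07 m
F = 4 * pi * gamma * R
F = 4 * pi * 0.059 * 1.4e-07
F = 1.03798e-07 N = 103.7982 nN

103.7982


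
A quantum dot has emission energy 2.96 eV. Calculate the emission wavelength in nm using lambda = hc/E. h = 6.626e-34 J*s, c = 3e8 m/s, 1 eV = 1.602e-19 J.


Convert energy: E = 2.96 eV = 2.96 * 1.602e-19 = 4.74192e-19 J
lambda = h*c / E = 6.626e-34 * 3e8 / 4.74192e-19
lambda = 4.19197e-07 m = 419.2 nm

419.2


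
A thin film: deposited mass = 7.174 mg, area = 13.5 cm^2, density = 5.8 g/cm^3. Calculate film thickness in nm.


Convert: m = 7.174 mg = 7.1740e-06 kg, A = 13.5 cm^2 = 1.3500e-03 m^2, rho = 5.8 g/cm^3 = 5800 kg/m^3
t = m / (A * rho)
t = 7.1740e-06 / (1.3500e-03 * 5800)
t = 9.1622e-07 m = 916.2 nm

916.2


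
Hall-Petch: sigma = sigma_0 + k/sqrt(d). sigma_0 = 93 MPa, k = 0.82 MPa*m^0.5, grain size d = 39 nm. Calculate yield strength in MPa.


d = 39 nm = 3.9e-08 m
sqrt(d) = 0.0001974842
Hall-Petch contribution = k / sqrt(d) = 0.82 / 0.0001974842 = 4152.2 MPa
sigma = sigma_0 + k/sqrt(d) = 93 + 4152.2 = 4245.2 MPa

4245.2


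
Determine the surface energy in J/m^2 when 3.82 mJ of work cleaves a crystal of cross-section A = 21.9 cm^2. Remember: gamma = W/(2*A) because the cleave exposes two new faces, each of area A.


Convert: A = 21.9 cm^2 = 0.00219 m^2, W = 3.82 mJ = 0.00382 J
Cleaving exposes two faces of area A, so total new surface = 2*A and gamma = W / (2*A)
gamma = 0.00382 / (2 * 0.00219)
gamma = 0.872 J/m^2

0.872


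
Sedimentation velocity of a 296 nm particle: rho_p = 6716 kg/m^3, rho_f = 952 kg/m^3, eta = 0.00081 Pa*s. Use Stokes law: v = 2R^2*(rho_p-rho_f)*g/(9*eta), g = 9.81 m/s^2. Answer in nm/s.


Radius R = 296/2 nm = 1.48e-07 m
Density difference = 6716 - 952 = 5764 kg/m^3
v = 2 * R^2 * (rho_p - rho_f) * g / (9 * eta)
v = 2 * (1.48e-07)^2 * 5764 * 9.81 / (9 * 0.00081)
v = 3.39796e-07 m/s = 339.7965 nm/s

339.7965


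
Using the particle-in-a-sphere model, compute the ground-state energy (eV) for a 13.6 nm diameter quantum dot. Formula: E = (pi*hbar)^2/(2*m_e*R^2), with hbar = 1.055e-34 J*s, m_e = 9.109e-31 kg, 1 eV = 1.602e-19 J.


Radius R = 13.6/2 = 6.8 nm = 6.8e-09 m
E = (pi * 1.055e-34)^2 / (2 * 9.109e-31 * (6.8e-09)^2)
E(J) = 1.30403e-21
E = E(J) / 1.602e-19 = 0.0081 eV

0.0081


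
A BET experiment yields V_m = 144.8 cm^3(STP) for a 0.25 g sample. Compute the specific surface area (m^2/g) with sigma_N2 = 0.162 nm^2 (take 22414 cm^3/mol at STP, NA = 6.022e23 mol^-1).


Number of moles in monolayer = V_m / 22414 = 144.8 / 22414 = 0.00646025
Number of molecules = moles * NA = 0.00646025 * 6.022e23
SA = molecules * sigma / mass
SA = (144.8 / 22414) * 6.022e23 * 0.162e-18 / 0.25
SA = 2521.0 m^2/g

2521.0


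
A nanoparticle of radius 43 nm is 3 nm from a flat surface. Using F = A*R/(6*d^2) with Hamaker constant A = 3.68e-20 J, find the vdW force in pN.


Convert to SI: R = 43 nm = 4.3e-08 m, d = 3 nm = 3e-09 m
F = A * R / (6 * d^2)
F = 3.68e-20 * 4.3e-08 / (6 * (3e-09)^2)
F = 2.93037e-11 N = 29.304 pN

29.304


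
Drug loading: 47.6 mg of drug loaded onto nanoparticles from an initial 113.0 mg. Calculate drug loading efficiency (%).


Drug loading efficiency = (drug loaded / drug initial) * 100
DLE = 47.6 / 113.0 * 100
DLE = 0.4212 * 100
DLE = 42.12%

42.12


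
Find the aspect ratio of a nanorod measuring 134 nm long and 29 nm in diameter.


Aspect ratio AR = length / diameter
AR = 134 / 29
AR = 4.62

4.62


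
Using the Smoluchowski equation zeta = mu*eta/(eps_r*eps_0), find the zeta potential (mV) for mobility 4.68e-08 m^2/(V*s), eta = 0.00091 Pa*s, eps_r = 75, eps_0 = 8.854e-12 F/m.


Smoluchowski equation: zeta = mu * eta / (eps_r * eps_0)
zeta = 4.68e-08 * 0.00091 / (75 * 8.854e-12)
zeta = 0.064134 V = 64.13 mV

64.13


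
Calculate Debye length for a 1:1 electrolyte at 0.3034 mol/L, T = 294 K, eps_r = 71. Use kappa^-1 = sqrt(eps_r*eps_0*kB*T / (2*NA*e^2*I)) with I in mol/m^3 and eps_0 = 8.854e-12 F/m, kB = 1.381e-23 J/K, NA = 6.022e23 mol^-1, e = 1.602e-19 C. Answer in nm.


Ionic strength I = 0.3034 * 1^2 * 1000 = 303.4 mol/m^3
kappa^-1 = sqrt(71 * 8.854e-12 * 1.381e-23 * 294 / (2 * 6.022e23 * (1.602e-19)^2 * 303.4))
kappa^-1 = 0.522 nm

0.522


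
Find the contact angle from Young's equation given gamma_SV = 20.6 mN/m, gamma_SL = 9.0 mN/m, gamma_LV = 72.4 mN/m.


cos(theta) = (gamma_SV - gamma_SL) / gamma_LV
cos(theta) = (20.6 - 9.0) / 72.4
cos(theta) = 0.160221
theta = arccos(0.160221) = 80.78 degrees

80.78


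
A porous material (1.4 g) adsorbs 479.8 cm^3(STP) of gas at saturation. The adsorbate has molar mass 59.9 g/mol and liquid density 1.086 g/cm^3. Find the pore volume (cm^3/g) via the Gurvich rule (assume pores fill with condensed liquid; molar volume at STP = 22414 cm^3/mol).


Moles adsorbed n = V_ads / 22414 = 479.8 / 22414 = 2.140626e-02 mol
Liquid volume V_liq = n * M / rho_liq = 2.140626e-02 * 59.9 / 1.086 = 1.18070 cm^3
Specific pore volume V_pore = V_liq / m_sample = 1.18070 / 1.4
V_pore = 0.8434 cm^3/g

0.8434


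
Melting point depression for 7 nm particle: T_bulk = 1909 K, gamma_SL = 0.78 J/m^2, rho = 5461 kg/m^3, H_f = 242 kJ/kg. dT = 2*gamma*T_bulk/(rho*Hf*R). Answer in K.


Radius R = 7/2 = 3.5 nm = 3.5e-09 m
Convert H_f = 242 kJ/kg = 242000 J/kg
dT = 2 * gamma_SL * T_bulk / (rho * H_f * R)
dT = 2 * 0.78 * 1909 / (5461 * 242000 * 3.5e-09)
dT = 643.8 K

643.8


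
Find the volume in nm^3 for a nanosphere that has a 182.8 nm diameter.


Radius r = 182.8/2 = 91.4 nm
Volume V = (4/3) * pi * r^3
V = (4/3) * pi * (91.4)^3
V = 3198358.9 nm^3

3198358.9


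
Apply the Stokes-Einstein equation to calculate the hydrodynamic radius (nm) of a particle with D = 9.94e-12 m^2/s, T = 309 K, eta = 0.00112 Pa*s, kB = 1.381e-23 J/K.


Stokes-Einstein: R = kB*T / (6*pi*eta*D)
R = 1.381e-23 * 309 / (6 * pi * 0.00112 * 9.94e-12)
R = 2.03351e-08 m = 20.34 nm

20.34


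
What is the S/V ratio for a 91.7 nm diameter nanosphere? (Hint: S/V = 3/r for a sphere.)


Radius r = 91.7/2 = 45.85 nm
S/V = 3 / r = 3 / 45.85
S/V = 0.0654 nm^-1

0.0654


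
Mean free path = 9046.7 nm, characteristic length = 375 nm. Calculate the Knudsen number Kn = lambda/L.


Knudsen number Kn = lambda / L
Kn = 9046.7 / 375
Kn = 24.1245

24.1245


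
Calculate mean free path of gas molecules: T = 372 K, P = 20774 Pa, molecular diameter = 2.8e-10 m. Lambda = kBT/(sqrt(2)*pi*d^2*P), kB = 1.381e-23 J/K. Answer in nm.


Mean free path: lambda = kB*T / (sqrt(2) * pi * d^2 * P)
lambda = 1.381e-23 * 372 / (sqrt(2) * pi * (2.8e-10)^2 * 20774)
lambda = 7.09963e-07 m
lambda = 709.96 nm

709.96


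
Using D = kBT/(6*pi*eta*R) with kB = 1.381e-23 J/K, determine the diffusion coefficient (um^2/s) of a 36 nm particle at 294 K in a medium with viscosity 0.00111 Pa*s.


Radius R = 36/2 = 18 nm = 1.8e-08 m
D = kB*T / (6*pi*eta*R)
D = 1.381e-23 * 294 / (6 * pi * 0.00111 * 1.8e-08)
D = 1.07806e-11 m^2/s = 10.781 um^2/s

10.781


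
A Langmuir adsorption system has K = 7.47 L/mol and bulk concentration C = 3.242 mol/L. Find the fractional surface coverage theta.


Langmuir isotherm: theta = K*C / (1 + K*C)
K*C = 7.47 * 3.242 = 24.21774
theta = 24.21774 / (1 + 24.21774) = 24.21774 / 25.21774
theta = 0.9603

0.9603


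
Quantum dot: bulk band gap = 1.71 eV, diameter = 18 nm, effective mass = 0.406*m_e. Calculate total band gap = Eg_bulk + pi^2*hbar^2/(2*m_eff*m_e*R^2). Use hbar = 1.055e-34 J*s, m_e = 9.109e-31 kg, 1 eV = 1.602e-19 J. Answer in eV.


Radius R = 18/2 nm = 9e-09 m
Confinement energy dE = pi^2 * hbar^2 / (2 * m_eff * m_e * R^2)
dE = pi^2 * (1.055e-34)^2 / (2 * 0.406 * 9.109e-31 * (9e-09)^2) J, divided by 1.602e-19 J/eV
dE = 0.0114 eV
Total band gap = E_g(bulk) + dE = 1.71 + 0.0114 = 1.7214 eV

1.7214


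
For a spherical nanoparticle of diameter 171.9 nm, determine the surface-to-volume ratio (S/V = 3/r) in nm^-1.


Radius r = 171.9/2 = 85.95 nm
S/V = 3 / r = 3 / 85.95
S/V = 0.0349 nm^-1

0.0349


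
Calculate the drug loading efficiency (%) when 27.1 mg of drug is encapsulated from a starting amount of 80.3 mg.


Drug loading efficiency = (drug loaded / drug initial) * 100
DLE = 27.1 / 80.3 * 100
DLE = 0.3375 * 100
DLE = 33.75%

33.75


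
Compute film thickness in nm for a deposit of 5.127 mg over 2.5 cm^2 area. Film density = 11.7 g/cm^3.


Convert: m = 5.127 mg = 5.1270e-06 kg, A = 2.5 cm^2 = 2.5000e-04 m^2, rho = 11.7 g/cm^3 = 11700 kg/m^3
t = m / (A * rho)
t = 5.1270e-06 / (2.5000e-04 * 11700)
t = 1.7528e-06 m = 1752.8 nm

1752.8


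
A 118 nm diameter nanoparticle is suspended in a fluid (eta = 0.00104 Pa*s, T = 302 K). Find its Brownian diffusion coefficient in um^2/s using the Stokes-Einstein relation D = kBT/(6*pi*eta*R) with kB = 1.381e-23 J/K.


Radius R = 118/2 = 59 nm = 5.9e-08 m
D = kB*T / (6*pi*eta*R)
D = 1.381e-23 * 302 / (6 * pi * 0.00104 * 5.9e-08)
D = 3.6059e-12 m^2/s = 3.606 um^2/s

3.606


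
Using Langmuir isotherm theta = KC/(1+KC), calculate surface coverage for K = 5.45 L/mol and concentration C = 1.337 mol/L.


Langmuir isotherm: theta = K*C / (1 + K*C)
K*C = 5.45 * 1.337 = 7.28665
theta = 7.28665 / (1 + 7.28665) = 7.28665 / 8.28665
theta = 0.8793

0.8793


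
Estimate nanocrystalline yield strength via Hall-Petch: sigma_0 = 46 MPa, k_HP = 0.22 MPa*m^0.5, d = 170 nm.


d = 170 nm = 1.7e-07 m
sqrt(d) = 0.0004123106
Hall-Petch contribution = k / sqrt(d) = 0.22 / 0.0004123106 = 533.6 MPa
sigma = sigma_0 + k/sqrt(d) = 46 + 533.6 = 579.6 MPa

579.6


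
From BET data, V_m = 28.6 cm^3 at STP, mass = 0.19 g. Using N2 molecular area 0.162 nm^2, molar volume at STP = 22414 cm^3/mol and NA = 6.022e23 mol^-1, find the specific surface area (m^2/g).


Number of moles in monolayer = V_m / 22414 = 28.6 / 22414 = 0.00127599
Number of molecules = moles * NA = 0.00127599 * 6.022e23
SA = molecules * sigma / mass
SA = (28.6 / 22414) * 6.022e23 * 0.162e-18 / 0.19
SA = 655.2 m^2/g

655.2


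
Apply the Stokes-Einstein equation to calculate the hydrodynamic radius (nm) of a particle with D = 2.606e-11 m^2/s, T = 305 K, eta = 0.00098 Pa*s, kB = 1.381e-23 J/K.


Stokes-Einstein: R = kB*T / (6*pi*eta*D)
R = 1.381e-23 * 305 / (6 * pi * 0.00098 * 2.606e-11)
R = 8.74967e-09 m = 8.75 nm

8.75


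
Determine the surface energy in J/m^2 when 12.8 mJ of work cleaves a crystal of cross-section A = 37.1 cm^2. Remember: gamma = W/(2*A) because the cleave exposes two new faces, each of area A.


Convert: A = 37.1 cm^2 = 0.00371 m^2, W = 12.8 mJ = 0.0128 J
Cleaving exposes two faces of area A, so total new surface = 2*A and gamma = W / (2*A)
gamma = 0.0128 / (2 * 0.00371)
gamma = 1.725 J/m^2

1.725


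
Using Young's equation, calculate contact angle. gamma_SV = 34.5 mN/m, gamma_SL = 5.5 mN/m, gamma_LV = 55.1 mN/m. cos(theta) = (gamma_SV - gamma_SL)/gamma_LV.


cos(theta) = (gamma_SV - gamma_SL) / gamma_LV
cos(theta) = (34.5 - 5.5) / 55.1
cos(theta) = 0.526316
theta = arccos(0.526316) = 58.24 degrees

58.24


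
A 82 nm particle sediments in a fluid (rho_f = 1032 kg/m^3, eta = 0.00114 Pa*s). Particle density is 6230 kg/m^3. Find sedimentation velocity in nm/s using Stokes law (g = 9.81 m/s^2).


Radius R = 82/2 nm = 4.1e-08 m
Density difference = 6230 - 1032 = 5198 kg/m^3
v = 2 * R^2 * (rho_p - rho_f) * g / (9 * eta)
v = 2 * (4.1e-08)^2 * 5198 * 9.81 / (9 * 0.00114)
v = 1.67092e-08 m/s = 16.7092 nm/s

16.7092


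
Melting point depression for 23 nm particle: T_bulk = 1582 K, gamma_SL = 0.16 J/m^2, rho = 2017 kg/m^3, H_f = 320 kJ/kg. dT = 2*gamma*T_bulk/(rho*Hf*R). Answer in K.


Radius R = 23/2 = 11.5 nm = 1.15e-08 m
Convert H_f = 320 kJ/kg = 320000 J/kg
dT = 2 * gamma_SL * T_bulk / (rho * H_f * R)
dT = 2 * 0.16 * 1582 / (2017 * 320000 * 1.15e-08)
dT = 68.2 K

68.2


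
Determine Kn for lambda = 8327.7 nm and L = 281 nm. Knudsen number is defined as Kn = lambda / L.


Knudsen number Kn = lambda / L
Kn = 8327.7 / 281
Kn = 29.6359

29.6359


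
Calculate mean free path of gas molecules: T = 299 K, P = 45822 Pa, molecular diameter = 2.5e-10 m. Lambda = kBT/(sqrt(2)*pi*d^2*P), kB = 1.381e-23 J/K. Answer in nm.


Mean free path: lambda = kB*T / (sqrt(2) * pi * d^2 * P)
lambda = 1.381e-23 * 299 / (sqrt(2) * pi * (2.5e-10)^2 * 45822)
lambda = 3.24523e-07 m
lambda = 324.52 nm

324.52


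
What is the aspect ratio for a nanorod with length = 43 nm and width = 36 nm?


Aspect ratio AR = length / diameter
AR = 43 / 36
AR = 1.19

1.19


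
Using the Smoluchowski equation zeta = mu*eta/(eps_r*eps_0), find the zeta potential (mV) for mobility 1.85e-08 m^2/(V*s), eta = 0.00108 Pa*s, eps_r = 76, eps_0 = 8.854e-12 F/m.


Smoluchowski equation: zeta = mu * eta / (eps_r * eps_0)
zeta = 1.85e-08 * 0.00108 / (76 * 8.854e-12)
zeta = 0.029692 V = 29.69 mV

29.69


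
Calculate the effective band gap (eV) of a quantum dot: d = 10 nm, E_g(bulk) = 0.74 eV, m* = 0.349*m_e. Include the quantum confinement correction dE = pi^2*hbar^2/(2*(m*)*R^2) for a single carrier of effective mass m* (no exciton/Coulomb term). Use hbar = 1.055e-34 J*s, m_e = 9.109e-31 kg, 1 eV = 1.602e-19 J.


Radius R = 10/2 nm = 5e-09 m
Confinement energy dE = pi^2 * hbar^2 / (2 * m_eff * m_e * R^2)
dE = pi^2 * (1.055e-34)^2 / (2 * 0.349 * 9.109e-31 * (5e-09)^2) J, divided by 1.602e-19 J/eV
dE = 0.0431 eV
Total band gap = E_g(bulk) + dE = 0.74 + 0.0431 = 0.7831 eV

0.7831


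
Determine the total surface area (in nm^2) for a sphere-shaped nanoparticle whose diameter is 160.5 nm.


Radius r = 160.5/2 = 80.25 nm
Surface area SA = 4 * pi * r^2
SA = 4 * pi * (80.25)^2
SA = 80928.21 nm^2

80928.21


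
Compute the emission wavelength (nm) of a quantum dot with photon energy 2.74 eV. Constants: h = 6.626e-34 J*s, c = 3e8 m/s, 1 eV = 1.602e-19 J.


Convert energy: E = 2.74 eV = 2.74 * 1.602e-19 = 4.38948e-19 J
lambda = h*c / E = 6.626e-34 * 3e8 / 4.38948e-19
lambda = 4.52855e-07 m = 452.9 nm

452.9


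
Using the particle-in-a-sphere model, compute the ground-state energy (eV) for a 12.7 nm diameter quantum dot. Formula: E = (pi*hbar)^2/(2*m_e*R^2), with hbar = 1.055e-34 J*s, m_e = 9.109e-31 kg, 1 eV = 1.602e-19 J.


Radius R = 12.7/2 = 6.35 nm = 6.35e-09 m
E = (pi * 1.055e-34)^2 / (2 * 9.109e-31 * (6.35e-09)^2)
E(J) = 1.4954e-21
E = E(J) / 1.602e-19 = 0.0093 eV

0.0093


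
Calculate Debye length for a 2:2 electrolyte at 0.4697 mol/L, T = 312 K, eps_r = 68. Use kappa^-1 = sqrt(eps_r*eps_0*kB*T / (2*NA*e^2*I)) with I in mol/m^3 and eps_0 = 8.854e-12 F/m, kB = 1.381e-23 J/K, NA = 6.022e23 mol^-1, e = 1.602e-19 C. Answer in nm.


Ionic strength I = 0.4697 * 2^2 * 1000 = 1878.8 mol/m^3
kappa^-1 = sqrt(68 * 8.854e-12 * 1.381e-23 * 312 / (2 * 6.022e23 * (1.602e-19)^2 * 1878.8))
kappa^-1 = 0.211 nm

0.211


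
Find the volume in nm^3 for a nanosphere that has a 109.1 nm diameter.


Radius r = 109.1/2 = 54.55 nm
Volume V = (4/3) * pi * r^3
V = (4/3) * pi * (54.55)^3
V = 679943.57 nm^3

679943.57


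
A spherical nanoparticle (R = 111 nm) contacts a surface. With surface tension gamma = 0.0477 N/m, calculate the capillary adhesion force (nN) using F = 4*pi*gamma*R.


Convert radius: R = 111 nm = 1.11e-07 m
F = 4 * pi * gamma * R
F = 4 * pi * 0.0477 * 1.11e-07
F = 6.65352e-08 N = 66.5352 nN

66.5352


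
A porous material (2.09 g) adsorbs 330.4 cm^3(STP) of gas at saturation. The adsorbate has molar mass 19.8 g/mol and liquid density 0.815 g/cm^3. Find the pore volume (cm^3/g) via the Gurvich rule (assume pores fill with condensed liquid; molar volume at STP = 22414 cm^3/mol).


Moles adsorbed n = V_ads / 22414 = 330.4 / 22414 = 1.474079e-02 mol
Liquid volume V_liq = n * M / rho_liq = 1.474079e-02 * 19.8 / 0.815 = 0.35812 cm^3
Specific pore volume V_pore = V_liq / m_sample = 0.35812 / 2.09
V_pore = 0.1713 cm^3/g

0.1713


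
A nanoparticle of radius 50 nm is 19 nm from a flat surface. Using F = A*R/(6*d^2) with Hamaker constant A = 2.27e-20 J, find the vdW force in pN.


Convert to SI: R = 50 nm = 5e-08 m, d = 19 nm = 1.9e-08 m
F = A * R / (6 * d^2)
F = 2.27e-20 * 5e-08 / (6 * (1.9e-08)^2)
F = 5.24007e-13 N = 0.524 pN

0.524


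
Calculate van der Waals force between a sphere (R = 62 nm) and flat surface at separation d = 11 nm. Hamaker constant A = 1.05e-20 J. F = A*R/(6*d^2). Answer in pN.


Convert to SI: R = 62 nm = 6.2e-08 m, d = 11 nm = 1.1e-08 m
F = A * R / (6 * d^2)
F = 1.05e-20 * 6.2e-08 / (6 * (1.1e-08)^2)
F = 8.96694e-13 N = 0.897 pN

0.897


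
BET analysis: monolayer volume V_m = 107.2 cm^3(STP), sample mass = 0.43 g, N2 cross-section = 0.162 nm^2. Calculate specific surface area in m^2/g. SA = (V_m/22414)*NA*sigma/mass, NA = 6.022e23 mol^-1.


Number of moles in monolayer = V_m / 22414 = 107.2 / 22414 = 0.00478273
Number of molecules = moles * NA = 0.00478273 * 6.022e23
SA = molecules * sigma / mass
SA = (107.2 / 22414) * 6.022e23 * 0.162e-18 / 0.43
SA = 1085.1 m^2/g

1085.1


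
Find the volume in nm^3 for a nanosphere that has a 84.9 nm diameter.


Radius r = 84.9/2 = 42.45 nm
Volume V = (4/3) * pi * r^3
V = (4/3) * pi * (42.45)^3
V = 320421.53 nm^3

320421.53


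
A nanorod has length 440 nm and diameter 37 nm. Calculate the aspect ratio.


Aspect ratio AR = length / diameter
AR = 440 / 37
AR = 11.89

11.89


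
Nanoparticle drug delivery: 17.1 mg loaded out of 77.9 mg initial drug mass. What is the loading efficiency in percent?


Drug loading efficiency = (drug loaded / drug initial) * 100
DLE = 17.1 / 77.9 * 100
DLE = 0.2195 * 100
DLE = 21.95%

21.95


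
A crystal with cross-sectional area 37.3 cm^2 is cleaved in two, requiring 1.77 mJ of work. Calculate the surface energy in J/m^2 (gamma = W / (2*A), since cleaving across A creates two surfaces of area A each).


Convert: A = 37.3 cm^2 = 0.00373 m^2, W = 1.77 mJ = 0.00177 J
Cleaving exposes two faces of area A, so total new surface = 2*A and gamma = W / (2*A)
gamma = 0.00177 / (2 * 0.00373)
gamma = 0.237 J/m^2

0.237


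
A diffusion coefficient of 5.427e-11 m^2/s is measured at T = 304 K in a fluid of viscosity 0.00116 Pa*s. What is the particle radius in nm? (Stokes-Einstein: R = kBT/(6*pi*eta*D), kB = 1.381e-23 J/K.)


Stokes-Einstein: R = kB*T / (6*pi*eta*D)
R = 1.381e-23 * 304 / (6 * pi * 0.00116 * 5.427e-11)
R = 3.53792e-09 m = 3.54 nm

3.54


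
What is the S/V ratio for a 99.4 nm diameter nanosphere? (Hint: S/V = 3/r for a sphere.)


Radius r = 99.4/2 = 49.7 nm
S/V = 3 / r = 3 / 49.7
S/V = 0.0604 nm^-1

0.0604


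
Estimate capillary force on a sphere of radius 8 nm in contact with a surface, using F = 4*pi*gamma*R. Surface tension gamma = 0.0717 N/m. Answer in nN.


Convert radius: R = 8 nm = 8e-09 m
F = 4 * pi * gamma * R
F = 4 * pi * 0.0717 * 8e-09
F = 7.20807e-09 N = 7.2081 nN

7.2081


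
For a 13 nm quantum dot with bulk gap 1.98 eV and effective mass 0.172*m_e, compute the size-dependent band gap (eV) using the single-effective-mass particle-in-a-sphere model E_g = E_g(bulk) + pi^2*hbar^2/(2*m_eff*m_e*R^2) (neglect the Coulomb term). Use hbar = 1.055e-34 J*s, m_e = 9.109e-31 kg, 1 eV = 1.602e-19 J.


Radius R = 13/2 nm = 6.5e-09 m
Confinement energy dE = pi^2 * hbar^2 / (2 * m_eff * m_e * R^2)
dE = pi^2 * (1.055e-34)^2 / (2 * 0.172 * 9.109e-31 * (6.5e-09)^2) J, divided by 1.602e-19 J/eV
dE = 0.0518 eV
Total band gap = E_g(bulk) + dE = 1.98 + 0.0518 = 2.0318 eV

2.0318


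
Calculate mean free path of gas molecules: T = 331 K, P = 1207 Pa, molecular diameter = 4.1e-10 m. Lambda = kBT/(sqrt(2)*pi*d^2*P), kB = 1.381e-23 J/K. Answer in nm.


Mean free path: lambda = kB*T / (sqrt(2) * pi * d^2 * P)
lambda = 1.381e-23 * 331 / (sqrt(2) * pi * (4.1e-10)^2 * 1207)
lambda = 5.07086e-06 m
lambda = 5070.86 nm

5070.86


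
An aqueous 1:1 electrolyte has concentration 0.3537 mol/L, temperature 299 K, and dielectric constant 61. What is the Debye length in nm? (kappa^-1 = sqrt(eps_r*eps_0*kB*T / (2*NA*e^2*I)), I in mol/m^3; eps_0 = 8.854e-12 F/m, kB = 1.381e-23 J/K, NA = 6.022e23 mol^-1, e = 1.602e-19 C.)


Ionic strength I = 0.3537 * 1^2 * 1000 = 353.7 mol/m^3
kappa^-1 = sqrt(61 * 8.854e-12 * 1.381e-23 * 299 / (2 * 6.022e23 * (1.602e-19)^2 * 353.7))
kappa^-1 = 0.452 nm

0.452


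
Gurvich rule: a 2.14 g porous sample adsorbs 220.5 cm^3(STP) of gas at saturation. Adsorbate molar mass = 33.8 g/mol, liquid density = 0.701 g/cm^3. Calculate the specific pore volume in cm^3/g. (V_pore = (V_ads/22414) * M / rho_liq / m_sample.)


Moles adsorbed n = V_ads / 22414 = 220.5 / 22414 = 9.837601e-03 mol
Liquid volume V_liq = n * M / rho_liq = 9.837601e-03 * 33.8 / 0.701 = 0.47434 cm^3
Specific pore volume V_pore = V_liq / m_sample = 0.47434 / 2.14
V_pore = 0.2217 cm^3/g

0.2217
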